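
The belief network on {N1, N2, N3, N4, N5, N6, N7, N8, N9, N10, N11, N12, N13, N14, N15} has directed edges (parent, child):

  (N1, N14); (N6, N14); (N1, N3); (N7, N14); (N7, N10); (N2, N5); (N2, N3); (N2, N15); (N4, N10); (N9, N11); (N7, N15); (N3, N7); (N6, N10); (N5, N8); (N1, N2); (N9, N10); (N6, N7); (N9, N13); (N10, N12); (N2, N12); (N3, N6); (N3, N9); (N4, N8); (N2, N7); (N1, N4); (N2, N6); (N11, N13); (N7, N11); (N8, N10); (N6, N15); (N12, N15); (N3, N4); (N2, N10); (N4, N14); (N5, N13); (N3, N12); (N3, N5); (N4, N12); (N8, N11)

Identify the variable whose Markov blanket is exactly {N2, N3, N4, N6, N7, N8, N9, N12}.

The target node must have every member of {N2, N3, N4, N6, N7, N8, N9, N12} as a parent, child, or co-parent, and no others.
Parents of N10: N2, N4, N6, N7, N8, N9; children: N12; co-parents: N2, N3, N4.
These exactly cover the given set, so the node is N10.

N10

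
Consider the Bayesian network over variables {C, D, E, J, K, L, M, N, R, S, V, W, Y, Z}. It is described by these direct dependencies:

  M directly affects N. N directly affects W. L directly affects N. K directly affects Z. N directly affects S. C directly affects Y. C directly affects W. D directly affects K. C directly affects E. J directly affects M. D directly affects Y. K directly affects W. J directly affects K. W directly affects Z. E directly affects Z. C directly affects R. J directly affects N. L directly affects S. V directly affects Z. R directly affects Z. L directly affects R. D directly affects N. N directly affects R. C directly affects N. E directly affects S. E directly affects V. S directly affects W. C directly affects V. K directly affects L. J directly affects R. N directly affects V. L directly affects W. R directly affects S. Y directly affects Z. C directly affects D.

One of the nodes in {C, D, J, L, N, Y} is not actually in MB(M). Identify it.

Recall MB(v) = parents ∪ children ∪ spouses, where spouses are the other parents of v's children.
M's parents: J.
M's children: N.
Other parents of M's children:
  N: C, D, J, L
MB(M) = {C, D, J, L, N}.
Y is neither a parent, child, nor co-parent of M, so it does not belong.

Y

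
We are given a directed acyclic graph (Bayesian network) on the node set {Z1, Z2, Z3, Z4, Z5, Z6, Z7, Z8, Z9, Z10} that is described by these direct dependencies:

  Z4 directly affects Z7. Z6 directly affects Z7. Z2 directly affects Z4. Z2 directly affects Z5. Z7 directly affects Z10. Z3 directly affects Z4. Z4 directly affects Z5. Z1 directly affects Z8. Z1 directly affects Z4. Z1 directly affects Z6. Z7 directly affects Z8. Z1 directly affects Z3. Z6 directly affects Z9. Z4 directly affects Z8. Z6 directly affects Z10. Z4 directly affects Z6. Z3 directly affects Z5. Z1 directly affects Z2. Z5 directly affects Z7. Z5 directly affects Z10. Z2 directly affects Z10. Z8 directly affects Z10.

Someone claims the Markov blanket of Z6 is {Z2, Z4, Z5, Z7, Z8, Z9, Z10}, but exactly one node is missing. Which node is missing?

Z1

By definition, MB(Z6) is built from Z6's parents, Z6's children, and the co-parents of Z6.
Ch(Z6) = {Z7, Z9, Z10}.
Z6 has parents Z1, Z4.
For each child, the remaining parents (spouses of Z6):
  parents(Z7) \ {Z6} = {Z4, Z5}.
  Z9 has no other parent.
  parents(Z10) \ {Z6} = {Z2, Z5, Z7, Z8}.
MB(Z6) = {Z1, Z2, Z4, Z5, Z7, Z8, Z9, Z10}.
Comparing with the claimed set, Z1 is missing.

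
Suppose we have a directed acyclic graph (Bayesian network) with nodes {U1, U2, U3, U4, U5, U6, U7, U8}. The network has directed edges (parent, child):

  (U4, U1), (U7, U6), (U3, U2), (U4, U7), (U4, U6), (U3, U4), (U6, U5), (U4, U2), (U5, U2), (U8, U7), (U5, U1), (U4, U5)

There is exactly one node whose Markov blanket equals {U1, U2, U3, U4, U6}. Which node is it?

U5

The target node must have every member of {U1, U2, U3, U4, U6} as a parent, child, or co-parent, and no others.
Parents of U5: U4, U6; children: U1, U2; co-parents: U3, U4.
These exactly cover the given set, so the node is U5.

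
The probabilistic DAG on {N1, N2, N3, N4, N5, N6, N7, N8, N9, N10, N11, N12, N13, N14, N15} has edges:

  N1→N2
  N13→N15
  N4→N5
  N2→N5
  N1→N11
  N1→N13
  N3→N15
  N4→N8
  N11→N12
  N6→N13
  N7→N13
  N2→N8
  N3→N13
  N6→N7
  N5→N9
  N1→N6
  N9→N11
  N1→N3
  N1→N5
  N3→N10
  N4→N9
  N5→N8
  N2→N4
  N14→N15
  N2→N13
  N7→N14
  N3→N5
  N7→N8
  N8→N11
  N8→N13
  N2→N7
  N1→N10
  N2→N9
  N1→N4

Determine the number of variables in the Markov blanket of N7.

9

By definition, MB(N7) is built from N7's parents, N7's children, and the co-parents of N7.
Pa(N7) = {N2, N6}.
Ch(N7) = {N8, N13, N14}.
Co-parents of N7 (other parents of its children):
  N8 also has parents N2, N4, N5.
  N13 also has parents N1, N2, N3, N6, N8.
  N14: no additional parents.
MB(N7) = {N1, N2, N3, N4, N5, N6, N8, N13, N14}, which has 9 nodes.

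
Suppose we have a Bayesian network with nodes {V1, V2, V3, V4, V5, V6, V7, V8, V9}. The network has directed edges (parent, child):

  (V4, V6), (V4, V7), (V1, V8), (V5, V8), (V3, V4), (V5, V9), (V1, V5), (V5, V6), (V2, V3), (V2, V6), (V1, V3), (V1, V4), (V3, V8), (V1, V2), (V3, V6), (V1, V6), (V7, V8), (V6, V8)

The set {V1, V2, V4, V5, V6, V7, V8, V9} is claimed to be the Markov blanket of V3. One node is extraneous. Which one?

V9

A node's Markov blanket = Pa ∪ Ch ∪ (parents of Ch other than the node itself).
V3's children: V4, V6, V8.
V3's parents: V1, V2.
Parents of each child, excluding V3:
  V4: V1
  V6: V1, V2, V4, V5
  V8: V1, V5, V6, V7
MB(V3) = {V1, V2, V4, V5, V6, V7, V8}.
V9 is neither a parent, child, nor co-parent of V3, so it does not belong.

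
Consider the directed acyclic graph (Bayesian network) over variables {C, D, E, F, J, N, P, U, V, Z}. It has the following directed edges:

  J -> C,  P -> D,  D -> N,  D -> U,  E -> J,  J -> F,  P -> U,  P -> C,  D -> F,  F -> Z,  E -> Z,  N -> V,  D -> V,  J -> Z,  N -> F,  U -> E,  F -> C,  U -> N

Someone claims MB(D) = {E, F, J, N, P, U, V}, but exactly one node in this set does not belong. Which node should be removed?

D has parent P.
D's children: F, N, U, V.
Parents of each child, excluding D:
  U also has parent P.
  N also has parent U.
  F's other parents are J, N.
  V's other parent is N.
MB(D) = {F, J, N, P, U, V}.
E is neither a parent, child, nor co-parent of D, so it does not belong.

E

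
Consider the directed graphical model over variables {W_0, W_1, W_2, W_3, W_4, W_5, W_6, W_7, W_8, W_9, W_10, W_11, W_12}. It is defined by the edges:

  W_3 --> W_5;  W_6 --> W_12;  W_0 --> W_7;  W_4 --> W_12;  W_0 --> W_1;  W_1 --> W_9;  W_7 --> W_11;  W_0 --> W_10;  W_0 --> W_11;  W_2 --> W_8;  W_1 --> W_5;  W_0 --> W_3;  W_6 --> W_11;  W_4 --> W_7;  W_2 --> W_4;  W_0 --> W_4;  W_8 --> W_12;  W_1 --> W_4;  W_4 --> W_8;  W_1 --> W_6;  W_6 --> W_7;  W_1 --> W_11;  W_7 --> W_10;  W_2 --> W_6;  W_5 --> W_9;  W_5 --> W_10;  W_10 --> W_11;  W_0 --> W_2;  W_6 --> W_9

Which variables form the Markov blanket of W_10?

Recall MB(v) = parents ∪ children ∪ spouses, where spouses are the other parents of v's children.
W_10 has child W_11.
Parents of W_10: W_0, W_5, W_7.
For each child, the remaining parents (spouses of W_10):
  W_11 also has parents W_0, W_1, W_6, W_7.
Taking the union gives {W_0, W_1, W_5, W_6, W_7, W_11}.

{W_0, W_1, W_5, W_6, W_7, W_11}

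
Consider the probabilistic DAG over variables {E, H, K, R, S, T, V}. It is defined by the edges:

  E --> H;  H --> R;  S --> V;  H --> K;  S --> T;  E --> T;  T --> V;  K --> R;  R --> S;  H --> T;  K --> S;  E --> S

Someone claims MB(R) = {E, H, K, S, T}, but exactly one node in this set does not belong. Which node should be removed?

R has child S.
Parents of R: H, K.
Co-parents of R (other parents of its children):
  parents(S) \ {R} = {E, K}.
MB(R) = {E, H, K, S}.
T is neither a parent, child, nor co-parent of R, so it does not belong.

T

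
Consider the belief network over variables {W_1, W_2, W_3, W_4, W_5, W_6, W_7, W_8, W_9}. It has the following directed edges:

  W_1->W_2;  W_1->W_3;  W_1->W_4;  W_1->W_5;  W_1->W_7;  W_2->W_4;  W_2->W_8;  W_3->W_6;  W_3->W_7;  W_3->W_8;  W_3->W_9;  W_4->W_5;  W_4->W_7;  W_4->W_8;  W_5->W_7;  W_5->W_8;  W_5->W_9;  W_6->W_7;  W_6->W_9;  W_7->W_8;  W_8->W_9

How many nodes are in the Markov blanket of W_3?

8

Recall MB(v) = parents ∪ children ∪ spouses, where spouses are the other parents of v's children.
W_3 has parent W_1.
W_3 has children W_6, W_7, W_8, W_9.
Co-parents of W_3 (other parents of its children):
  W_6: no additional parents.
  W_7's other parents are W_1, W_4, W_5, W_6.
  W_8 also has parents W_2, W_4, W_5, W_7.
  parents(W_9) \ {W_3} = {W_5, W_6, W_8}.
MB(W_3) = {W_1, W_2, W_4, W_5, W_6, W_7, W_8, W_9}, which has 8 nodes.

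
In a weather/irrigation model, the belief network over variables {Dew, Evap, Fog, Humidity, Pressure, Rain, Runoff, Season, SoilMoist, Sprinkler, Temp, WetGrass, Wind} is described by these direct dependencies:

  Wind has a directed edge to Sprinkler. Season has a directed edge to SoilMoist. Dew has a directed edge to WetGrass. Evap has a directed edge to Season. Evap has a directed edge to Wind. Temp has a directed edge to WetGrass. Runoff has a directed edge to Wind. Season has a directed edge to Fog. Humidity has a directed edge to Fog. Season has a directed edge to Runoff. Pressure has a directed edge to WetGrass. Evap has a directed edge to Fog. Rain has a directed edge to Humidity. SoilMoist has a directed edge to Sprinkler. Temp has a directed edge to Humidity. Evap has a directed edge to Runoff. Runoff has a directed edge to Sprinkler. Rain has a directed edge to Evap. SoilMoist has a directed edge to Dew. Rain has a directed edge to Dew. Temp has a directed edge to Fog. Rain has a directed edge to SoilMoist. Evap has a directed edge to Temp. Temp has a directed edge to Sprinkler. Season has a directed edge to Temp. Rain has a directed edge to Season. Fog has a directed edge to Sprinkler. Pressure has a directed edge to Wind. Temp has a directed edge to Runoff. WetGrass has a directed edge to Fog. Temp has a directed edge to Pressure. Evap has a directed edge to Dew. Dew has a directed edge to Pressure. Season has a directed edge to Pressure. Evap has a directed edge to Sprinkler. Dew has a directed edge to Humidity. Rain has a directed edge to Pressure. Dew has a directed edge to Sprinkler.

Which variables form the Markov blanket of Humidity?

Pa(Humidity) = {Dew, Rain, Temp}.
Humidity's children: Fog.
Parents of each child, excluding Humidity:
  Fog: Evap, Season, Temp, WetGrass
So the Markov blanket of Humidity is {Dew, Evap, Fog, Rain, Season, Temp, WetGrass}.

{Dew, Evap, Fog, Rain, Season, Temp, WetGrass}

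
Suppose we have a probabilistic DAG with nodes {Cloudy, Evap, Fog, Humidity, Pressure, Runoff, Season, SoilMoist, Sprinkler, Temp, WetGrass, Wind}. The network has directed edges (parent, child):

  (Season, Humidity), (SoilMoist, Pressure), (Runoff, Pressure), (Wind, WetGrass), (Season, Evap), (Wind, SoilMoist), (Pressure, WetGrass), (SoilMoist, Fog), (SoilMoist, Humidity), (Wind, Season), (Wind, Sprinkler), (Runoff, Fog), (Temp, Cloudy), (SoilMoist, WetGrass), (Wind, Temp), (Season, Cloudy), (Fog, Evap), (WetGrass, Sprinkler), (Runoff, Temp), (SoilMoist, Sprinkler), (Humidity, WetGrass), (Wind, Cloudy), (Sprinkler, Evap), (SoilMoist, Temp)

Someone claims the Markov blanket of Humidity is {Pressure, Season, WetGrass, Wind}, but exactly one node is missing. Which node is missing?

By definition, MB(Humidity) is built from Humidity's parents, Humidity's children, and the co-parents of Humidity.
Humidity's children: WetGrass.
Humidity has parents Season, SoilMoist.
For each child, the remaining parents (spouses of Humidity):
  WetGrass also has parents Pressure, SoilMoist, Wind.
MB(Humidity) = {Pressure, Season, SoilMoist, WetGrass, Wind}.
Comparing with the claimed set, SoilMoist is missing.

SoilMoist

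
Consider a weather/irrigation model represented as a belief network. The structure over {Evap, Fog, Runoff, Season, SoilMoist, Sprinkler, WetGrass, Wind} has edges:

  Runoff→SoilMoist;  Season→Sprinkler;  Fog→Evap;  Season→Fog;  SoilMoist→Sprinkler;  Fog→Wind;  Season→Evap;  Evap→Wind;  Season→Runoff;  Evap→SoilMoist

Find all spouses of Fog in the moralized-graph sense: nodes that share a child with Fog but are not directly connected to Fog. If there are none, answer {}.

Children of Fog: Evap, Wind.
  Evap's other parent is Season.
  parents(Wind) \ {Fog} = {Evap}.
Excluding nodes already adjacent to Fog (Evap, Season, Wind), the co-parent-only contribution is {}.

{}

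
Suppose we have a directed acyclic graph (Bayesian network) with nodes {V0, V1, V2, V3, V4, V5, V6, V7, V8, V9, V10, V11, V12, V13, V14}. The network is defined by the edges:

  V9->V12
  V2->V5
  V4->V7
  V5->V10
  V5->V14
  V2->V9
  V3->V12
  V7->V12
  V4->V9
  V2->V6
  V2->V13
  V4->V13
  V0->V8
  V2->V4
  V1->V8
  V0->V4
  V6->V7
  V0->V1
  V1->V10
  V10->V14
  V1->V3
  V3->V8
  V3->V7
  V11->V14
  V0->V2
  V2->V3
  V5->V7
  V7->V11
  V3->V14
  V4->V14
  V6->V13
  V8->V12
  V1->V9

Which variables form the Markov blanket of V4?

The Markov blanket of a node is its parents, its children, and the other parents of its children.
V4's children: V7, V9, V13, V14.
Pa(V4) = {V0, V2}.
Other parents of V4's children:
  V7: V3, V5, V6
  V9: V1, V2
  V13: V2, V6
  V14: V3, V5, V10, V11
Union: {V0, V2} ∪ {V7, V9, V13, V14} ∪ {V1, V2, V3, V5, V6, V10, V11} = {V0, V1, V2, V3, V5, V6, V7, V9, V10, V11, V13, V14}.

{V0, V1, V2, V3, V5, V6, V7, V9, V10, V11, V13, V14}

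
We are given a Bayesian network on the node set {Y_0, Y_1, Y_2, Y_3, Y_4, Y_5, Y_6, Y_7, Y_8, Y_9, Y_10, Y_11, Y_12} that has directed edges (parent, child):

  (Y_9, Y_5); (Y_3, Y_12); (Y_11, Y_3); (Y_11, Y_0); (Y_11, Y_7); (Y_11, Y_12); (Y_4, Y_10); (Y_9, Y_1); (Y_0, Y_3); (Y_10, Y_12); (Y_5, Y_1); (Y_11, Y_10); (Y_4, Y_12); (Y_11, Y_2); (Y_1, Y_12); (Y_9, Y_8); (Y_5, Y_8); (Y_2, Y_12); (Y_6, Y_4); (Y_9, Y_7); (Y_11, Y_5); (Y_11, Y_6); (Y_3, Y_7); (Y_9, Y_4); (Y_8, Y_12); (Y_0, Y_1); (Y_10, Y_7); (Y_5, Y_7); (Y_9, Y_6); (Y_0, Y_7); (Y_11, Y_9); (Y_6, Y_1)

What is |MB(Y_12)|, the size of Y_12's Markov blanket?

7

By definition, MB(Y_12) is built from Y_12's parents, Y_12's children, and the co-parents of Y_12.
Parents of Y_12: Y_1, Y_2, Y_3, Y_4, Y_8, Y_10, Y_11.
Y_12 has no children.
With no children, Y_12 has no spouses; the co-parent set is empty.
MB(Y_12) = {Y_1, Y_2, Y_3, Y_4, Y_8, Y_10, Y_11}, which has 7 nodes.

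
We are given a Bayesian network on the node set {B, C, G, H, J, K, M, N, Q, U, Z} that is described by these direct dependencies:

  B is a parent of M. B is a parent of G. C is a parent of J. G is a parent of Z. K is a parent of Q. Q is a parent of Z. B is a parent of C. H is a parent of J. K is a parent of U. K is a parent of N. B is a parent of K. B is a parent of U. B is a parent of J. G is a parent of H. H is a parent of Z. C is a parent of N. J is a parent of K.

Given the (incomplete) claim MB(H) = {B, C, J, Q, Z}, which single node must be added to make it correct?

G

A node's Markov blanket = Pa ∪ Ch ∪ (parents of Ch other than the node itself).
Children of H: J, Z.
Parents of H: G.
Parents of each child, excluding H:
  J also has parents B, C.
  Z also has parents G, Q.
MB(H) = {B, C, G, J, Q, Z}.
Comparing with the claimed set, G is missing.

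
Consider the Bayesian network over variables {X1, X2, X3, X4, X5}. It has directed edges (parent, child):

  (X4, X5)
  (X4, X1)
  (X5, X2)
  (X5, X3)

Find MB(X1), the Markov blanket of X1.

Children of X1: none.
Pa(X1) = {X4}.
X1 has no children, so there are no co-parents.
MB(X1) = {X4}.

{X4}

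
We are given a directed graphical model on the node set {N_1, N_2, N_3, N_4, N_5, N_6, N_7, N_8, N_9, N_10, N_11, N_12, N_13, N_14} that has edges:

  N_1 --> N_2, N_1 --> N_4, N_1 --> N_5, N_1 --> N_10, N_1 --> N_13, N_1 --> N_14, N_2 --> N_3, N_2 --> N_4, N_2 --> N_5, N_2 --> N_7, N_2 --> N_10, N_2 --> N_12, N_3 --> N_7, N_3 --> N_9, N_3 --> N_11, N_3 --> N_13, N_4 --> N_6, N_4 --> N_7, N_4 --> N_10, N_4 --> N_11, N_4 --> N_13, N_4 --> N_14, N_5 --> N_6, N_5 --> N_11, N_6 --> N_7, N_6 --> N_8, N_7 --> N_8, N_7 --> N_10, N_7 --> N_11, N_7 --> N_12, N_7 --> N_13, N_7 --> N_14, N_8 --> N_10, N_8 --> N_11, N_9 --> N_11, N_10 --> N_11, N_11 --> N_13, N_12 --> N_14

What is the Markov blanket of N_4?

The Markov blanket of a node is its parents, its children, and the other parents of its children.
N_4's parents: N_1, N_2.
Ch(N_4) = {N_6, N_7, N_10, N_11, N_13, N_14}.
Co-parents of N_4 (other parents of its children):
  N_6: N_5
  N_7: N_2, N_3, N_6
  N_10: N_1, N_2, N_7, N_8
  N_11: N_3, N_5, N_7, N_8, N_9, N_10
  N_13: N_1, N_3, N_7, N_11
  N_14: N_1, N_7, N_12
Union: {N_1, N_2} ∪ {N_6, N_7, N_10, N_11, N_13, N_14} ∪ {N_1, N_2, N_3, N_5, N_6, N_7, N_8, N_9, N_10, N_11, N_12} = {N_1, N_2, N_3, N_5, N_6, N_7, N_8, N_9, N_10, N_11, N_12, N_13, N_14}.

{N_1, N_2, N_3, N_5, N_6, N_7, N_8, N_9, N_10, N_11, N_12, N_13, N_14}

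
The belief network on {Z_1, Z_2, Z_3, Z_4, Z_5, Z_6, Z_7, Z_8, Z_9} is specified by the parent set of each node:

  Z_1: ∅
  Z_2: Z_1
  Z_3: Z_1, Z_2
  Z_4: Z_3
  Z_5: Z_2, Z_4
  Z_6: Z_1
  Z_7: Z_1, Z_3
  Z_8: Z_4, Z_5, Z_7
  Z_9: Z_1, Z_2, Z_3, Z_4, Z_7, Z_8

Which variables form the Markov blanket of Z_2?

The Markov blanket of a node is its parents, its children, and the other parents of its children.
Ch(Z_2) = {Z_3, Z_5, Z_9}.
Z_2 has parent Z_1.
For each child, the remaining parents (spouses of Z_2):
  Z_3 also has parent Z_1.
  parents(Z_5) \ {Z_2} = {Z_4}.
  Z_9 also has parents Z_1, Z_3, Z_4, Z_7, Z_8.
So the Markov blanket of Z_2 is {Z_1, Z_3, Z_4, Z_5, Z_7, Z_8, Z_9}.

{Z_1, Z_3, Z_4, Z_5, Z_7, Z_8, Z_9}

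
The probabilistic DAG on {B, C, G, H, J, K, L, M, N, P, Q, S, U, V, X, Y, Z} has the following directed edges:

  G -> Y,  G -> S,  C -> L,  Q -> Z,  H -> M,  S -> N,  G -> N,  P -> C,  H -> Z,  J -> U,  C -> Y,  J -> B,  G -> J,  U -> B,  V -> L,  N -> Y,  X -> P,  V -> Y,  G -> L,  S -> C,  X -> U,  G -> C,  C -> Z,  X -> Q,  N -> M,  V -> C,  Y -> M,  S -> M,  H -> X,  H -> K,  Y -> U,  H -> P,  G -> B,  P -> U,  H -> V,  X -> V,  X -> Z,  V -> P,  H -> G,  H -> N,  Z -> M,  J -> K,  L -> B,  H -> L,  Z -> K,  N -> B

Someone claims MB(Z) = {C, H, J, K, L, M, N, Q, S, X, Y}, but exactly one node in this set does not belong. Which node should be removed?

L

Pa(Z) = {C, H, Q, X}.
Children of Z: K, M.
For each child, the remaining parents (spouses of Z):
  K also has parents H, J.
  M also has parents H, N, S, Y.
MB(Z) = {C, H, J, K, M, N, Q, S, X, Y}.
L is neither a parent, child, nor co-parent of Z, so it does not belong.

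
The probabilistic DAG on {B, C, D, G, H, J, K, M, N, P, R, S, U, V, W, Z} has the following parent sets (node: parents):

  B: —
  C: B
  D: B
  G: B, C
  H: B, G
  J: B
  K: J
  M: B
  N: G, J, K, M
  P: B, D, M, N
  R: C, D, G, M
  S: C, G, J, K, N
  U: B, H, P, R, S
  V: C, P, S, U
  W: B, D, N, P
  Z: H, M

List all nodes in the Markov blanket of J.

{B, C, G, K, M, N, S}

A node's Markov blanket = Pa ∪ Ch ∪ (parents of Ch other than the node itself).
Children of J: K, N, S.
J has parent B.
Co-parents of J (other parents of its children):
  K: no additional parents.
  N also has parents G, K, M.
  parents(S) \ {J} = {C, G, K, N}.
MB(J) = {B, C, G, K, M, N, S}.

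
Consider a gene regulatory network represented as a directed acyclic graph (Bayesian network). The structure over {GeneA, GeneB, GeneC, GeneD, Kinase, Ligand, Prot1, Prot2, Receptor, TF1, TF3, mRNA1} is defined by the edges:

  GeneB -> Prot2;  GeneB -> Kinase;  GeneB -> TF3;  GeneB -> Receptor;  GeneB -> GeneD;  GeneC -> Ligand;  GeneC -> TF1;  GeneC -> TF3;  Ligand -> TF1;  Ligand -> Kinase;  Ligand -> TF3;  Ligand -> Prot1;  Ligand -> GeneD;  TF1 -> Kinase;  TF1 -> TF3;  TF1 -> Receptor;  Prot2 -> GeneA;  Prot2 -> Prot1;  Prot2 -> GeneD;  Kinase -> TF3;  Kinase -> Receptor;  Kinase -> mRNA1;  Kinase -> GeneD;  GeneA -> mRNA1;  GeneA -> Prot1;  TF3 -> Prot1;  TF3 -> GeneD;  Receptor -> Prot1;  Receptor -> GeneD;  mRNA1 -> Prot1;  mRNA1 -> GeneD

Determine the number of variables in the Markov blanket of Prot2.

9

Prot2's children: GeneA, GeneD, Prot1.
Prot2 has parent GeneB.
Co-parents of Prot2 (other parents of its children):
  GeneA: no additional parents.
  Prot1 also has parents GeneA, Ligand, Receptor, TF3, mRNA1.
  parents(GeneD) \ {Prot2} = {GeneB, Kinase, Ligand, Receptor, TF3, mRNA1}.
MB(Prot2) = {GeneA, GeneB, GeneD, Kinase, Ligand, Prot1, Receptor, TF3, mRNA1}, which has 9 nodes.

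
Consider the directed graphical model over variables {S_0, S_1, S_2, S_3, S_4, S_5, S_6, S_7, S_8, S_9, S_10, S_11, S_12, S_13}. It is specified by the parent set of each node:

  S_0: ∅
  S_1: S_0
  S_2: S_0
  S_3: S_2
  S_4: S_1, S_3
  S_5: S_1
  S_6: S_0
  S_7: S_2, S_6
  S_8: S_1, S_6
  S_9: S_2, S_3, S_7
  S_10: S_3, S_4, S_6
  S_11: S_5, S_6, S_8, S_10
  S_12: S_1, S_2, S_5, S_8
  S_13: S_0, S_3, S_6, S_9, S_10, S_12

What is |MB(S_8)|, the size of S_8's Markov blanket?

7

By definition, MB(S_8) is built from S_8's parents, S_8's children, and the co-parents of S_8.
S_8 has parents S_1, S_6.
S_8 has children S_11, S_12.
Parents of each child, excluding S_8:
  S_11: S_5, S_6, S_10
  S_12: S_1, S_2, S_5
MB(S_8) = {S_1, S_2, S_5, S_6, S_10, S_11, S_12}, which has 7 nodes.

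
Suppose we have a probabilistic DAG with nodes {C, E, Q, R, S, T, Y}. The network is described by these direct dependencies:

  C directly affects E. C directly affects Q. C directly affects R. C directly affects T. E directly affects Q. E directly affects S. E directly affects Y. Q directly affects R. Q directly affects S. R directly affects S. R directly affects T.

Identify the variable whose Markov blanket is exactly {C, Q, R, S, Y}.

The target node must have every member of {C, Q, R, S, Y} as a parent, child, or co-parent, and no others.
Parents of E: C; children: Q, S, Y; co-parents: C, Q, R.
These exactly cover the given set, so the node is E.

E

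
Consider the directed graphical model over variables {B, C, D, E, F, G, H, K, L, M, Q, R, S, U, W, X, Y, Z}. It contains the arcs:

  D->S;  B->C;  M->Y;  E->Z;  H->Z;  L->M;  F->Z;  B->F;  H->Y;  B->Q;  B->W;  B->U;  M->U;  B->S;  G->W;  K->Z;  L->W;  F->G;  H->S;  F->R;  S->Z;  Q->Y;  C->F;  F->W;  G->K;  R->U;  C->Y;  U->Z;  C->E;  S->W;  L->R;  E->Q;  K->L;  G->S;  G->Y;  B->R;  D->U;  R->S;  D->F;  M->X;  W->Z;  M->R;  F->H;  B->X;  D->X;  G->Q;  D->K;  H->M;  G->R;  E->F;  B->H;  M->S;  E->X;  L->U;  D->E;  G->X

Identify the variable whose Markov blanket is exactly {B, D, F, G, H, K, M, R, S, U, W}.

The target node must have every member of {B, D, F, G, H, K, M, R, S, U, W} as a parent, child, or co-parent, and no others.
Parents of L: K; children: M, R, U, W; co-parents: B, D, F, G, H, M, R, S.
These exactly cover the given set, so the node is L.

L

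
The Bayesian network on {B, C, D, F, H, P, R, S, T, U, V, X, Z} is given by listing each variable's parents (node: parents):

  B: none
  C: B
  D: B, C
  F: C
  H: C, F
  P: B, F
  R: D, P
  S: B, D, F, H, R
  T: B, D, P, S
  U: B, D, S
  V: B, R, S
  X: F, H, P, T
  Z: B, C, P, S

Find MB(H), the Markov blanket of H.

{B, C, D, F, P, R, S, T, X}

By definition, MB(H) is built from H's parents, H's children, and the co-parents of H.
H has parents C, F.
Ch(H) = {S, X}.
Co-parents of H (other parents of its children):
  S: B, D, F, R
  X: F, P, T
Union: {C, F} ∪ {S, X} ∪ {B, D, F, P, R, T} = {B, C, D, F, P, R, S, T, X}.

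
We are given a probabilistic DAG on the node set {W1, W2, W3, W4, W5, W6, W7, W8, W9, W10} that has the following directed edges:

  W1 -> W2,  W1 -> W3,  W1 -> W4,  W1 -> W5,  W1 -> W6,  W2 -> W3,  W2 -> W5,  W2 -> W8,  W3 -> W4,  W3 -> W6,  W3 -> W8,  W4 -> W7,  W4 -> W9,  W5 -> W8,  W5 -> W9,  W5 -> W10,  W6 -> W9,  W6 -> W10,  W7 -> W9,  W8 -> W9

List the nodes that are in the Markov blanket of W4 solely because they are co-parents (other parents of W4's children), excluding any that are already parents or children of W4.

{W5, W6, W8}

Children of W4: W7, W9.
  W7: no additional parents.
  W9 also has parents W5, W6, W7, W8.
Excluding nodes already adjacent to W4 (W1, W3, W7, W9), the co-parent-only contribution is {W5, W6, W8}.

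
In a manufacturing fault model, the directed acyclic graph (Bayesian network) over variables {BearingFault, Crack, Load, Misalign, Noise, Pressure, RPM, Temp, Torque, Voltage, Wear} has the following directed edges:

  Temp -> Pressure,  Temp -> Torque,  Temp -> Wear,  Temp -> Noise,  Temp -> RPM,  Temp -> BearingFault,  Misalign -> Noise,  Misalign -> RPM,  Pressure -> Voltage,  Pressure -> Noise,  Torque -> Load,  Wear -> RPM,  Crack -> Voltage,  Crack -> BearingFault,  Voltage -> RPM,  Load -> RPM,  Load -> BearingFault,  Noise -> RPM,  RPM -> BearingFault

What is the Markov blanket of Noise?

Recall MB(v) = parents ∪ children ∪ spouses, where spouses are the other parents of v's children.
Noise has parents Misalign, Pressure, Temp.
Children of Noise: RPM.
Parents of each child, excluding Noise:
  RPM's other parents are Load, Misalign, Temp, Voltage, Wear.
Taking the union gives {Load, Misalign, Pressure, RPM, Temp, Voltage, Wear}.

{Load, Misalign, Pressure, RPM, Temp, Voltage, Wear}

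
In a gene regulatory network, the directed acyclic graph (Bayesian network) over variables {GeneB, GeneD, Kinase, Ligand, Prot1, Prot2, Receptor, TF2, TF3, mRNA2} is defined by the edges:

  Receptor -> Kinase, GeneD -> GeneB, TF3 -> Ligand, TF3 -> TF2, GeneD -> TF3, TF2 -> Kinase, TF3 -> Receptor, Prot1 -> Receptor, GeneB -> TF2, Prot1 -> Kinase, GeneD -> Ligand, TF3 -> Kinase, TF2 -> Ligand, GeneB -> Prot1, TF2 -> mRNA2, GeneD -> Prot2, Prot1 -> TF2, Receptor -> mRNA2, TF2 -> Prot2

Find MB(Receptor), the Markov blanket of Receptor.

Recall MB(v) = parents ∪ children ∪ spouses, where spouses are the other parents of v's children.
Pa(Receptor) = {Prot1, TF3}.
Receptor's children: Kinase, mRNA2.
Co-parents of Receptor (other parents of its children):
  mRNA2's other parent is TF2.
  parents(Kinase) \ {Receptor} = {Prot1, TF2, TF3}.
MB(Receptor) = {Kinase, Prot1, TF2, TF3, mRNA2}.

{Kinase, Prot1, TF2, TF3, mRNA2}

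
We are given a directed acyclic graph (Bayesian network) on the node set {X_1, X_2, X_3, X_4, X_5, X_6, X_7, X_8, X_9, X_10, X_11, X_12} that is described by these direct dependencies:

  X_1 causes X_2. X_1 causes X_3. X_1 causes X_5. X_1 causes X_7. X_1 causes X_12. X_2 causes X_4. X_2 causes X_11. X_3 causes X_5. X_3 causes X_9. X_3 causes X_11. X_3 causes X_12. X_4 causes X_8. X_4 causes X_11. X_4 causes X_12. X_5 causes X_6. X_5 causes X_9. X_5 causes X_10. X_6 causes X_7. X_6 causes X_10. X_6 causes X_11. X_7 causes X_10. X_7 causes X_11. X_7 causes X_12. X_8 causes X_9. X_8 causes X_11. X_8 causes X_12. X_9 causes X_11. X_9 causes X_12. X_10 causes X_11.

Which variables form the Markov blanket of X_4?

{X_1, X_2, X_3, X_6, X_7, X_8, X_9, X_10, X_11, X_12}

Pa(X_4) = {X_2}.
X_4 has children X_8, X_11, X_12.
Parents of each child, excluding X_4:
  X_8 has no other parent.
  X_11's other parents are X_2, X_3, X_6, X_7, X_8, X_9, X_10.
  X_12 also has parents X_1, X_3, X_7, X_8, X_9.
Union: {X_2} ∪ {X_8, X_11, X_12} ∪ {X_1, X_2, X_3, X_6, X_7, X_8, X_9, X_10} = {X_1, X_2, X_3, X_6, X_7, X_8, X_9, X_10, X_11, X_12}.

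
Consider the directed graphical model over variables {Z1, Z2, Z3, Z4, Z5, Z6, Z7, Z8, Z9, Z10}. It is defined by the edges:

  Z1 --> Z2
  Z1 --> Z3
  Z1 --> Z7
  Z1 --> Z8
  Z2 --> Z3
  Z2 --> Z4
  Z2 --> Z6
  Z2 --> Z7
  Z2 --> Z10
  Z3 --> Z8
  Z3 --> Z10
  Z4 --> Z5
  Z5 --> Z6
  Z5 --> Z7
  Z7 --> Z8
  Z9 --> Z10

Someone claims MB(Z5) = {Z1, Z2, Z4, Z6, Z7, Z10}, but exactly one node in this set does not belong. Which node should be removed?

The Markov blanket of a node is its parents, its children, and the other parents of its children.
Parents of Z5: Z4.
Z5 has children Z6, Z7.
Other parents of Z5's children:
  Z6's other parent is Z2.
  parents(Z7) \ {Z5} = {Z1, Z2}.
MB(Z5) = {Z1, Z2, Z4, Z6, Z7}.
Z10 is neither a parent, child, nor co-parent of Z5, so it does not belong.

Z10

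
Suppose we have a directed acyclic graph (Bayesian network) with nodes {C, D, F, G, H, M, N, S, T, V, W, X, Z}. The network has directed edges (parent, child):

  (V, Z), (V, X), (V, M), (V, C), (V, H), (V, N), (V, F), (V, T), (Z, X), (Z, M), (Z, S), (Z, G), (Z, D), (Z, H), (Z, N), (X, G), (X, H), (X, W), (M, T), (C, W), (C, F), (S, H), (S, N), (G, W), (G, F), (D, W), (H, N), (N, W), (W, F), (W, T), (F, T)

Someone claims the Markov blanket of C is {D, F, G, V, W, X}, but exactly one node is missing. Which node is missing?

Children of C: F, W.
C's parents: V.
Co-parents of C (other parents of its children):
  parents(W) \ {C} = {D, G, N, X}.
  F also has parents G, V, W.
MB(C) = {D, F, G, N, V, W, X}.
Comparing with the claimed set, N is missing.

N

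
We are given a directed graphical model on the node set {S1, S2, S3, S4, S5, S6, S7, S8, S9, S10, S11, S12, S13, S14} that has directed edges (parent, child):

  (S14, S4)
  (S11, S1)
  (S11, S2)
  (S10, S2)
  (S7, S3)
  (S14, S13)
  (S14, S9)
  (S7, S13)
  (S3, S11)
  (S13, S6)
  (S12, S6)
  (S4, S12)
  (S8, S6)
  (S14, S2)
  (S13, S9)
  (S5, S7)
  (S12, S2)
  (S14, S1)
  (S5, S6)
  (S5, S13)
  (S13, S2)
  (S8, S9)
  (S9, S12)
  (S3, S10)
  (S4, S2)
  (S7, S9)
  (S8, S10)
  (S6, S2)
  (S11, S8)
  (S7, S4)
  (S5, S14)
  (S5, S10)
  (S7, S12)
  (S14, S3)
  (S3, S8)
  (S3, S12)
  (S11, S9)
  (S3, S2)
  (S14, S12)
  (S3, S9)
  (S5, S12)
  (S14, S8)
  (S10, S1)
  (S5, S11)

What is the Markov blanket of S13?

The Markov blanket of a node is its parents, its children, and the other parents of its children.
Pa(S13) = {S5, S7, S14}.
S13 has children S2, S6, S9.
For each child, the remaining parents (spouses of S13):
  parents(S9) \ {S13} = {S3, S7, S8, S11, S14}.
  S6 also has parents S5, S8, S12.
  parents(S2) \ {S13} = {S3, S4, S6, S10, S11, S12, S14}.
MB(S13) = {S2, S3, S4, S5, S6, S7, S8, S9, S10, S11, S12, S14}.

{S2, S3, S4, S5, S6, S7, S8, S9, S10, S11, S12, S14}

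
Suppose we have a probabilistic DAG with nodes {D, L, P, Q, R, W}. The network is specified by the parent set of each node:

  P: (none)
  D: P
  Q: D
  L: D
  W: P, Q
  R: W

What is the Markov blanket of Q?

{D, P, W}

Pa(Q) = {D}.
Q has child W.
Other parents of Q's children:
  parents(W) \ {Q} = {P}.
Union: {D} ∪ {W} ∪ {P} = {D, P, W}.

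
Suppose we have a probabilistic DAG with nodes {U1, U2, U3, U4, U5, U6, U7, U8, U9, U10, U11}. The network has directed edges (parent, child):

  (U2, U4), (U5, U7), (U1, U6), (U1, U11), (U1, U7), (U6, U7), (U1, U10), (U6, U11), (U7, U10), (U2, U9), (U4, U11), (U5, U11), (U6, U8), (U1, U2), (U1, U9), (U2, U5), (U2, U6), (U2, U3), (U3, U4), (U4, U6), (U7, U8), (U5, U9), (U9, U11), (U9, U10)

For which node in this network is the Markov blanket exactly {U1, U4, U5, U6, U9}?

U11

The target node must have every member of {U1, U4, U5, U6, U9} as a parent, child, or co-parent, and no others.
Parents of U11: U1, U4, U5, U6, U9; children: none; co-parents: none.
These exactly cover the given set, so the node is U11.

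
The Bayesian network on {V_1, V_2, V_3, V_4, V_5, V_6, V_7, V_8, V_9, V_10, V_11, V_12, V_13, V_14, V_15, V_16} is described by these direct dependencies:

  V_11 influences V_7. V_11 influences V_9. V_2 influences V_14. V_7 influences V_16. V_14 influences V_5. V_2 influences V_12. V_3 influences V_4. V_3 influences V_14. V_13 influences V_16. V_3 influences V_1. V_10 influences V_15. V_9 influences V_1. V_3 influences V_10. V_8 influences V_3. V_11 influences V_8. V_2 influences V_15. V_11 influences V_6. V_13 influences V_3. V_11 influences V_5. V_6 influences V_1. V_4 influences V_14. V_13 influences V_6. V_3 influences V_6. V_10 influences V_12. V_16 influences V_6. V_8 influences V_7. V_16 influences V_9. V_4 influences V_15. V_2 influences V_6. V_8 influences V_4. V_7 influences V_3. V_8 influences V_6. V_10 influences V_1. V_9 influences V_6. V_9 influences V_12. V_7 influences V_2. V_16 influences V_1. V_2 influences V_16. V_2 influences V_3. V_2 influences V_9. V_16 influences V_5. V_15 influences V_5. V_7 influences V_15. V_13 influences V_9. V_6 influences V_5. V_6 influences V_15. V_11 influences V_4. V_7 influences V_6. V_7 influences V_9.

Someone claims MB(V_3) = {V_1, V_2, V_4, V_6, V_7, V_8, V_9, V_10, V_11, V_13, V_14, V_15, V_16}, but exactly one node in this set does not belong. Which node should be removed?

V_15

By definition, MB(V_3) is built from V_3's parents, V_3's children, and the co-parents of V_3.
Pa(V_3) = {V_2, V_7, V_8, V_13}.
Ch(V_3) = {V_1, V_4, V_6, V_10, V_14}.
Co-parents of V_3 (other parents of its children):
  V_4: V_8, V_11
  V_10: —
  V_14: V_2, V_4
  V_6: V_2, V_7, V_8, V_9, V_11, V_13, V_16
  V_1: V_6, V_9, V_10, V_16
MB(V_3) = {V_1, V_2, V_4, V_6, V_7, V_8, V_9, V_10, V_11, V_13, V_14, V_16}.
V_15 is neither a parent, child, nor co-parent of V_3, so it does not belong.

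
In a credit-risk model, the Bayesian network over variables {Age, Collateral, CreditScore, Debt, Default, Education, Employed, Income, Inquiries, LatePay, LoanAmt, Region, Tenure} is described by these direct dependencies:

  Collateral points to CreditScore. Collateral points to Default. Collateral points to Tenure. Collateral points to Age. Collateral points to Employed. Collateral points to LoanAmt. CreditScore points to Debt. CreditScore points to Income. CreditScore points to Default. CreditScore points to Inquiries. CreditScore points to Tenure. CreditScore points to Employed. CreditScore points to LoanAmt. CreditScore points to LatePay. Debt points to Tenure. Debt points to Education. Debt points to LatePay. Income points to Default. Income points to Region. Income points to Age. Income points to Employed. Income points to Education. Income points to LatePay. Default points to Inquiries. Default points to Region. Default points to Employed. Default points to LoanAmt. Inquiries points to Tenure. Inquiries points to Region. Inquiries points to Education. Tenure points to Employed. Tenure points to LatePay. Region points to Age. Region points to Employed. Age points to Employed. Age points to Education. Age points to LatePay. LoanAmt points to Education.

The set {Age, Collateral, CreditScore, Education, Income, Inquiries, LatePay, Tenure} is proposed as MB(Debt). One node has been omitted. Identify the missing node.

LoanAmt

Debt has parent CreditScore.
Ch(Debt) = {Education, LatePay, Tenure}.
For each child, the remaining parents (spouses of Debt):
  Tenure also has parents Collateral, CreditScore, Inquiries.
  parents(Education) \ {Debt} = {Age, Income, Inquiries, LoanAmt}.
  LatePay's other parents are Age, CreditScore, Income, Tenure.
MB(Debt) = {Age, Collateral, CreditScore, Education, Income, Inquiries, LatePay, LoanAmt, Tenure}.
Comparing with the claimed set, LoanAmt is missing.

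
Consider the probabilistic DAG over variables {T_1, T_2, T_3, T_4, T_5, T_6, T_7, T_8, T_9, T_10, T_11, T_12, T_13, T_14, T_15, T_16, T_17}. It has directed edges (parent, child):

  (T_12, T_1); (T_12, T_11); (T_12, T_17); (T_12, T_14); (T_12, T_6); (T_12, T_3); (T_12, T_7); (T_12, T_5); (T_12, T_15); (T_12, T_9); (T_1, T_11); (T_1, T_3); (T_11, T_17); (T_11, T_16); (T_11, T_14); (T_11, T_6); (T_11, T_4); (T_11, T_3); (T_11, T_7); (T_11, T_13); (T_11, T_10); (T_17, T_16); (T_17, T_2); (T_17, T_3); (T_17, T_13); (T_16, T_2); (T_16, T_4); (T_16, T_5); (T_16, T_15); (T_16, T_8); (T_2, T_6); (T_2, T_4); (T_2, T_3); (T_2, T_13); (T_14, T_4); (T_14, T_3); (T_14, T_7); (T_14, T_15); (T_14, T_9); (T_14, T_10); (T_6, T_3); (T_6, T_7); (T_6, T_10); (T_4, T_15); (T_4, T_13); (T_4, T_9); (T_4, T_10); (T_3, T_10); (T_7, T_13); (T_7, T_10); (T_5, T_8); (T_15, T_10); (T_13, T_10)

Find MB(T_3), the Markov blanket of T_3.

By definition, MB(T_3) is built from T_3's parents, T_3's children, and the co-parents of T_3.
T_3's children: T_10.
Parents of T_3: T_1, T_2, T_6, T_11, T_12, T_14, T_17.
For each child, the remaining parents (spouses of T_3):
  parents(T_10) \ {T_3} = {T_4, T_6, T_7, T_11, T_13, T_14, T_15}.
Union: {T_1, T_2, T_6, T_11, T_12, T_14, T_17} ∪ {T_10} ∪ {T_4, T_6, T_7, T_11, T_13, T_14, T_15} = {T_1, T_2, T_4, T_6, T_7, T_10, T_11, T_12, T_13, T_14, T_15, T_17}.

{T_1, T_2, T_4, T_6, T_7, T_10, T_11, T_12, T_13, T_14, T_15, T_17}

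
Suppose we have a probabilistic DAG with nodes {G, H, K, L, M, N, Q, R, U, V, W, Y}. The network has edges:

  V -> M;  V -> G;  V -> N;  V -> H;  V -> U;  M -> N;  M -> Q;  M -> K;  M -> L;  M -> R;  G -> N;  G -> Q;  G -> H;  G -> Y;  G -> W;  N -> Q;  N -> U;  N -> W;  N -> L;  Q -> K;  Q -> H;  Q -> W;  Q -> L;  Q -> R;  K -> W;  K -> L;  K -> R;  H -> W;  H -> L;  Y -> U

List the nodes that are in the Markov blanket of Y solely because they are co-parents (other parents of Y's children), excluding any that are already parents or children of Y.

{N, V}

Children of Y: U.
  U: N, V
Excluding nodes already adjacent to Y (G, U), the co-parent-only contribution is {N, V}.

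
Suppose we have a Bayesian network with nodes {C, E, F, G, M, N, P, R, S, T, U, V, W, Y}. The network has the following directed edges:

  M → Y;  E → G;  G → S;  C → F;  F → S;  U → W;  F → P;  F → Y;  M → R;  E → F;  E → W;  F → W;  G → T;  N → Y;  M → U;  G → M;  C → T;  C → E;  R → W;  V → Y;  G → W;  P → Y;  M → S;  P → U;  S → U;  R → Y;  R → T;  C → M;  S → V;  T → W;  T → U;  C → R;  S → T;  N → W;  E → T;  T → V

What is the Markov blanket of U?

U's parents: M, P, S, T.
U's children: W.
Parents of each child, excluding U:
  parents(W) \ {U} = {E, F, G, N, R, T}.
Taking the union gives {E, F, G, M, N, P, R, S, T, W}.

{E, F, G, M, N, P, R, S, T, W}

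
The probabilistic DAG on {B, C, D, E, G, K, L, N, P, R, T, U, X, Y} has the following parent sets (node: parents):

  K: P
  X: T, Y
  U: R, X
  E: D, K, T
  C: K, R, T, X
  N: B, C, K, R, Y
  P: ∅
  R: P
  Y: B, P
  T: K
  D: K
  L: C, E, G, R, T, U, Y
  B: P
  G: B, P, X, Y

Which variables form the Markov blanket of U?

{C, E, G, L, R, T, X, Y}

U has parents R, X.
Ch(U) = {L}.
For each child, the remaining parents (spouses of U):
  L's other parents are C, E, G, R, T, Y.
MB(U) = {C, E, G, L, R, T, X, Y}.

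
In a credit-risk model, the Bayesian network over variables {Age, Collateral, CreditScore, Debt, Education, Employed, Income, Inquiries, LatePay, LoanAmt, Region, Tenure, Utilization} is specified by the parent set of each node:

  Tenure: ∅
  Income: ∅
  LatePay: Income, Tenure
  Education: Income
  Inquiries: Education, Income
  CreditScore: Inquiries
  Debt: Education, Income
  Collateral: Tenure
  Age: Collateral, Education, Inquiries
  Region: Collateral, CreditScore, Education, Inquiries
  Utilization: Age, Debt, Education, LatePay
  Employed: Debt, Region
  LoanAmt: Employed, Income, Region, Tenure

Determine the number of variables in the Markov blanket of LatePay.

LatePay's parents: Income, Tenure.
Children of LatePay: Utilization.
Parents of each child, excluding LatePay:
  parents(Utilization) \ {LatePay} = {Age, Debt, Education}.
MB(LatePay) = {Age, Debt, Education, Income, Tenure, Utilization}, which has 6 nodes.

6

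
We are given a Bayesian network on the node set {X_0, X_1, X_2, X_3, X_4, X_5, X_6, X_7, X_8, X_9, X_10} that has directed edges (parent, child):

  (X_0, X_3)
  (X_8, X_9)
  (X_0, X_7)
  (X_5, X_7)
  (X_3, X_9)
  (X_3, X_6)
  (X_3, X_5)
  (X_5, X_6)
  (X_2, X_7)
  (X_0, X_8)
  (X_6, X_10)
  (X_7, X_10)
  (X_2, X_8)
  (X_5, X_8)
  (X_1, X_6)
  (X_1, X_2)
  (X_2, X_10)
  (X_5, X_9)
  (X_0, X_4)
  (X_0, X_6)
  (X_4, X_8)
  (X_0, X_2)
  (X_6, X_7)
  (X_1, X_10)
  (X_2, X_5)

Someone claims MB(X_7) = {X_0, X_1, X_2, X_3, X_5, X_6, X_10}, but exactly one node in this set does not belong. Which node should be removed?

X_3

Recall MB(v) = parents ∪ children ∪ spouses, where spouses are the other parents of v's children.
Children of X_7: X_10.
Pa(X_7) = {X_0, X_2, X_5, X_6}.
Other parents of X_7's children:
  X_10's other parents are X_1, X_2, X_6.
MB(X_7) = {X_0, X_1, X_2, X_5, X_6, X_10}.
X_3 is neither a parent, child, nor co-parent of X_7, so it does not belong.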